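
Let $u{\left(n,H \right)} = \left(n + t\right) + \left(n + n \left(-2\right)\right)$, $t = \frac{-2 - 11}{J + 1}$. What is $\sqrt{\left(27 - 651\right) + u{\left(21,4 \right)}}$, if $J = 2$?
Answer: $\frac{i \sqrt{5655}}{3} \approx 25.067 i$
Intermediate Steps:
$t = - \frac{13}{3}$ ($t = \frac{-2 - 11}{2 + 1} = - \frac{13}{3} \approx -4.3333$)
$u{\left(n,H \right)} = - \frac{13}{3}$ ($u{\left(n,H \right)} = \left(n - \frac{13}{3}\right) + \left(n + n \left(-2\right)\right) = \left(- \frac{13}{3} + n\right) + \left(n - 2 n\right) = \left(- \frac{13}{3} + n\right) - n = - \frac{13}{3}$)
$\sqrt{\left(27 - 651\right) + u{\left(21,4 \right)}} = \sqrt{\left(27 - 651\right) - \frac{13}{3}} = \sqrt{-624 - \frac{13}{3}} = \sqrt{- \frac{1885}{3}} = \frac{i \sqrt{5655}}{3}$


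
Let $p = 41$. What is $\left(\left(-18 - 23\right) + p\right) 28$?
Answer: $0$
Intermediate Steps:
$\left(\left(-18 - 23\right) + p\right) 28 = \left(\left(-18 - 23\right) + 41\right) 28 = \left(-41 + 41\right) 28 = 0 \cdot 28 = 0$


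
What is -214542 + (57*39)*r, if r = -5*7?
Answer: -292347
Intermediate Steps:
r = -35
-214542 + (57*39)*r = -214542 + (57*39)*(-35) = -214542 + 2223*(-35) = -214542 - 77805 = -292347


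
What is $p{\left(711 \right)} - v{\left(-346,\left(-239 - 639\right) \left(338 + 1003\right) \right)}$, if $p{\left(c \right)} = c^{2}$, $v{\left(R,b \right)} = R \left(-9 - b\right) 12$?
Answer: $4889024649$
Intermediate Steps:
$v{\left(R,b \right)} = 12 R \left(-9 - b\right)$
$p{\left(711 \right)} - v{\left(-346,\left(-239 - 639\right) \left(338 + 1003\right) \right)} = 711^{2} - \left(-12\right) \left(-346\right) \left(9 + \left(-239 - 639\right) \left(338 + 1003\right)\right) = 505521 - \left(-12\right) \left(-346\right) \left(9 - 1177398\right) = 505521 - \left(-12\right) \left(-346\right) \left(-1177389\right) = 505521 - -4888519128 = 505521 + 4888519128 = 4889024649$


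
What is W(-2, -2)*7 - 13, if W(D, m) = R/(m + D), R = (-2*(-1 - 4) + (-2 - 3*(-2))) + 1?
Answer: -157/4 ≈ -39.250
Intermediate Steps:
R = 15 (R = (-2*(-5) + (-2 + 6)) + 1 = (10 + 4) + 1 = 14 + 1 = 15)
W(D, m) = 15/(D + m) (W(D, m) = 15/(m + D) = 15/(D + m))
W(-2, -2)*7 - 13 = (15/(-2 - 2))*7 - 13 = (15/(-4))*7 - 13 = (15*(-¼))*7 - 13 = -15/4*7 - 13 = -105/4 - 13 = -157/4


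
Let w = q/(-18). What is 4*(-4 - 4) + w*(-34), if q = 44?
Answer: 460/9 ≈ 51.111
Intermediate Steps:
w = -22/9 (w = 44/(-18) = 44*(-1/18) = -22/9 ≈ -2.4444)
4*(-4 - 4) + w*(-34) = 4*(-4 - 4) - 22/9*(-34) = 4*(-8) + 748/9 = -32 + 748/9 = 460/9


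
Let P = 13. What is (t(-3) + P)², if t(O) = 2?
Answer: 225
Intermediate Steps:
(t(-3) + P)² = (2 + 13)² = 15² = 225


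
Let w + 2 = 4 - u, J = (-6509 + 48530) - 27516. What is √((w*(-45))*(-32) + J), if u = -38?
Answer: √72105 ≈ 268.52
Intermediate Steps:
J = 14505 (J = 42021 - 27516 = 14505)
w = 40 (w = -2 + (4 - 1*(-38)) = -2 + (4 + 38) = -2 + 42 = 40)
√((w*(-45))*(-32) + J) = √((40*(-45))*(-32) + 14505) = √(-1800*(-32) + 14505) = √(57600 + 14505) = √72105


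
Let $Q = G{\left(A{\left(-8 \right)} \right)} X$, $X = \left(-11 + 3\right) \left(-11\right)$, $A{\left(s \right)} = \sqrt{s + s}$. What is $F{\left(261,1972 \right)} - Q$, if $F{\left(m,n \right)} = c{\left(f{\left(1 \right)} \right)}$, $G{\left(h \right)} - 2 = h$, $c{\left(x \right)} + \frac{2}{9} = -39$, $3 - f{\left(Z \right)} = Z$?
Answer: $- \frac{1937}{9} - 352 i \approx -215.22 - 352.0 i$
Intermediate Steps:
$f{\left(Z \right)} = 3 - Z$
$c{\left(x \right)} = - \frac{353}{9}$ ($c{\left(x \right)} = - \frac{2}{9} - 39 = - \frac{353}{9}$)
$A{\left(s \right)} = \sqrt{2} \sqrt{s}$ ($A{\left(s \right)} = \sqrt{2 s} = \sqrt{2} \sqrt{s}$)
$G{\left(h \right)} = 2 + h$
$F{\left(m,n \right)} = - \frac{353}{9}$
$X = 88$ ($X = \left(-8\right) \left(-11\right) = 88$)
$Q = 176 + 352 i$ ($Q = \left(2 + \sqrt{2} \sqrt{-8}\right) 88 = \left(2 + \sqrt{2} \cdot 2 i \sqrt{2}\right) 88 = \left(2 + 4 i\right) 88 = 176 + 352 i \approx 176.0 + 352.0 i$)
$F{\left(261,1972 \right)} - Q = - \frac{353}{9} - \left(176 + 352 i\right) = - \frac{1937}{9} - 352 i$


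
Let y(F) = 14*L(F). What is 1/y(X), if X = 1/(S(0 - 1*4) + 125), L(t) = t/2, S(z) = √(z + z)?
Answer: 125/7 + 2*I*√2/7 ≈ 17.857 + 0.40406*I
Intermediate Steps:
S(z) = √2*√z (S(z) = √(2*z) = √2*√z)
L(t) = t/2 (L(t) = t*(½) = t/2)
X = 1/(125 + 2*I*√2) (X = 1/(√2*√(0 - 1*4) + 125) = 1/(√2*√(0 - 4) + 125) = 1/(√2*√(-4) + 125) = 1/(√2*(2*I) + 125) = 1/(2*I*√2 + 125) = 1/(125 + 2*I*√2) ≈ 0.0079959 - 0.0001809*I)
y(F) = 7*F (y(F) = 14*(F/2) = 7*F)
1/y(X) = 1/(7*(125/15633 - 2*I*√2/15633)) = 1/(875/15633 - 14*I*√2/15633)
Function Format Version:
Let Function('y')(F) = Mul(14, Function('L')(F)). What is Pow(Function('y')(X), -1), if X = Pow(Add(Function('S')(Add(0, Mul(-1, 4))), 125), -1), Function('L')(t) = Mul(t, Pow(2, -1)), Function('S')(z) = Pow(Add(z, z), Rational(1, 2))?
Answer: Add(Rational(125, 7), Mul(Rational(2, 7), I, Pow(2, Rational(1, 2)))) ≈ Add(17.857, Mul(0.40406, I))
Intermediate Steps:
Function('S')(z) = Mul(Pow(2, Rational(1, 2)), Pow(z, Rational(1, 2))) (Function('S')(z) = Pow(Mul(2, z), Rational(1, 2)) = Mul(Pow(2, Rational(1, 2)), Pow(z, Rational(1, 2))))
Function('L')(t) = Mul(Rational(1, 2), t) (Function('L')(t) = Mul(t, Rational(1, 2)) = Mul(Rational(1, 2), t))
X = Pow(Add(125, Mul(2, I, Pow(2, Rational(1, 2)))), -1) (X = Pow(Add(Mul(Pow(2, Rational(1, 2)), Pow(Add(0, Mul(-1, 4)), Rational(1, 2))), 125), -1) = Pow(Add(Mul(Pow(2, Rational(1, 2)), Pow(Add(0, -4), Rational(1, 2))), 125), -1) = Pow(Add(Mul(Pow(2, Rational(1, 2)), Pow(-4, Rational(1, 2))), 125), -1) = Pow(Add(Mul(Pow(2, Rational(1, 2)), Mul(2, I)), 125), -1) = Pow(Add(Mul(2, I, Pow(2, Rational(1, 2))), 125), -1) = Pow(Add(125, Mul(2, I, Pow(2, Rational(1, 2)))), -1) ≈ Add(0.0079959, Mul(-0.0001809, I)))
Function('y')(F) = Mul(7, F) (Function('y')(F) = Mul(14, Mul(Rational(1, 2), F)) = Mul(7, F))
Pow(Function('y')(X), -1) = Pow(Mul(7, Add(Rational(125, 15633), Mul(Rational(-2, 15633), I, Pow(2, Rational(1, 2))))), -1) = Pow(Add(Rational(875, 15633), Mul(Rational(-14, 15633), I, Pow(2, Rational(1, 2)))), -1)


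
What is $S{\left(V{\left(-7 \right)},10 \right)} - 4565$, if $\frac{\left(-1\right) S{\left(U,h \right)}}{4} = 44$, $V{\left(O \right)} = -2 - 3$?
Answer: $-4741$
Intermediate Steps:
$V{\left(O \right)} = -5$
$S{\left(U,h \right)} = -176$ ($S{\left(U,h \right)} = \left(-4\right) 44 = -176$)
$S{\left(V{\left(-7 \right)},10 \right)} - 4565 = -176 - 4565 = -4741$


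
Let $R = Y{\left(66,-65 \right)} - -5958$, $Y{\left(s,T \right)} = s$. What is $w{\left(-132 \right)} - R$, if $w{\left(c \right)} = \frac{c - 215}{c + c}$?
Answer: $- \frac{1589989}{264} \approx -6022.7$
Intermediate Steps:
$w{\left(c \right)} = \frac{-215 + c}{2 c}$
$R = 6024$ ($R = 66 - -5958 = 66 + 5958 = 6024$)
$w{\left(-132 \right)} - R = \frac{-215 - 132}{2 \left(-132\right)} - 6024 = \frac{1}{2} \left(- \frac{1}{132}\right) \left(-347\right) - 6024 = \frac{347}{264} - 6024 = - \frac{1589989}{264}$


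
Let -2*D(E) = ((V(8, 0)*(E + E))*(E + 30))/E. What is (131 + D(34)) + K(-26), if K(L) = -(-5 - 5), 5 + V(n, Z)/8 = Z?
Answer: 2701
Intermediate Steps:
V(n, Z) = -40 + 8*Z
K(L) = 10 (K(L) = -1*(-10) = 10)
D(E) = 1200 + 40*E (D(E) = -((-40 + 8*0)*(E + E))*(E + 30)/(2*E) = -((-40 + 0)*(2*E))*(30 + E)/(2*E) = -(-80*E)*(30 + E)/(2*E) = -(-80*E*(30 + E))/(2*E) = -(-2400 - 80*E)/2 = 1200 + 40*E)
(131 + D(34)) + K(-26) = (131 + (1200 + 40*34)) + 10 = (131 + (1200 + 1360)) + 10 = (131 + 2560) + 10 = 2691 + 10 = 2701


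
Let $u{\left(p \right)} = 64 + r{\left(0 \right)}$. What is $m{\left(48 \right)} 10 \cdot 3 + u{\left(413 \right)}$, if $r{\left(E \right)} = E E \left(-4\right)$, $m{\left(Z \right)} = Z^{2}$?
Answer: $69184$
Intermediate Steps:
$r{\left(E \right)} = - 4 E^{2}$ ($r{\left(E \right)} = E^{2} \left(-4\right) = - 4 E^{2}$)
$u{\left(p \right)} = 64$ ($u{\left(p \right)} = 64 - 4 \cdot 0^{2} = 64 - 0 = 64 + 0 = 64$)
$m{\left(48 \right)} 10 \cdot 3 + u{\left(413 \right)} = 48^{2} \cdot 10 \cdot 3 + 64 = 2304 \cdot 30 + 64 = 69120 + 64 = 69184$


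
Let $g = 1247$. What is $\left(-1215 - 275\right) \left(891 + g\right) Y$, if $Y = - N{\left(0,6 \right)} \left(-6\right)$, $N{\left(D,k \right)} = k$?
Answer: $-114682320$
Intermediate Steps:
$Y = 36$ ($Y = \left(-1\right) 6 \left(-6\right) = \left(-6\right) \left(-6\right) = 36$)
$\left(-1215 - 275\right) \left(891 + g\right) Y = \left(-1215 - 275\right) \left(891 + 1247\right) 36 = \left(-1490\right) 2138 \cdot 36 = \left(-3185620\right) 36 = -114682320$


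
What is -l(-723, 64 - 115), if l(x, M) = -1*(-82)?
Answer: -82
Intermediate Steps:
l(x, M) = 82
-l(-723, 64 - 115) = -1*82 = -82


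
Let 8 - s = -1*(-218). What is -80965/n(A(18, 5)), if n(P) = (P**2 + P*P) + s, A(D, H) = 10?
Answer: 16193/2 ≈ 8096.5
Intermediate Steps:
s = -210 (s = 8 - (-1)*(-218) = 8 - 1*218 = 8 - 218 = -210)
n(P) = -210 + 2*P**2 (n(P) = (P**2 + P*P) - 210 = (P**2 + P**2) - 210 = 2*P**2 - 210 = -210 + 2*P**2)
-80965/n(A(18, 5)) = -80965/(-210 + 2*10**2) = -80965/(-210 + 2*100) = -80965/(-210 + 200) = -80965/(-10) = -80965*(-1/10) = 16193/2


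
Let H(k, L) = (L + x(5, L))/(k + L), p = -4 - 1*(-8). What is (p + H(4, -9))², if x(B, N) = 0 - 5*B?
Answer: 2916/25 ≈ 116.64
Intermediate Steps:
x(B, N) = -5*B
p = 4 (p = -4 + 8 = 4)
H(k, L) = (-25 + L)/(L + k) (H(k, L) = (L - 5*5)/(k + L) = (L - 25)/(L + k) = (-25 + L)/(L + k))
(p + H(4, -9))² = (4 + (-25 - 9)/(-9 + 4))² = (4 - 34/(-5))² = (4 - ⅕*(-34))² = (4 + 34/5)² = (54/5)² = 2916/25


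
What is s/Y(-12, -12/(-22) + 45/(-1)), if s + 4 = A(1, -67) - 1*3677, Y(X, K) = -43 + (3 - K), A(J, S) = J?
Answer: -40480/49 ≈ -826.12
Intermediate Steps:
Y(X, K) = -40 - K
s = -3680 (s = -4 + (1 - 1*3677) = -4 + (1 - 3677) = -4 - 3676 = -3680)
s/Y(-12, -12/(-22) + 45/(-1)) = -3680/(-40 - (-12/(-22) + 45/(-1))) = -3680/(-40 - (-12*(-1/22) + 45*(-1))) = -3680/(-40 - (6/11 - 45)) = -3680/(-40 - 1*(-489/11)) = -3680/(-40 + 489/11) = -3680/49/11 = -3680*11/49 = -40480/49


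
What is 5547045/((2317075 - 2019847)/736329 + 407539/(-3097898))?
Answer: 4217736596363304630/206899747471 ≈ 2.0385e+7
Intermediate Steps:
5547045/((2317075 - 2019847)/736329 + 407539/(-3097898)) = 5547045/(297228*(1/736329) + 407539*(-1/3097898)) = 5547045/(99076/245443 - 407539/3097898) = 5547045/(206899747471/760357378814) = 5547045*(760357378814/206899747471) = 4217736596363304630/206899747471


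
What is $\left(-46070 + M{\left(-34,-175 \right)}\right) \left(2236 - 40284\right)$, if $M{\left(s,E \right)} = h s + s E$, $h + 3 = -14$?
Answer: $1504494016$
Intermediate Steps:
$h = -17$ ($h = -3 - 14 = -17$)
$M{\left(s,E \right)} = - 17 s + E s$ ($M{\left(s,E \right)} = - 17 s + s E = - 17 s + E s$)
$\left(-46070 + M{\left(-34,-175 \right)}\right) \left(2236 - 40284\right) = \left(-46070 - 34 \left(-17 - 175\right)\right) \left(2236 - 40284\right) = \left(-46070 - -6528\right) \left(-38048\right) = \left(-46070 + 6528\right) \left(-38048\right) = \left(-39542\right) \left(-38048\right) = 1504494016$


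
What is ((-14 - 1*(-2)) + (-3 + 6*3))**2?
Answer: 9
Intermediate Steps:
((-14 - 1*(-2)) + (-3 + 6*3))**2 = ((-14 + 2) + (-3 + 18))**2 = (-12 + 15)**2 = 3**2 = 9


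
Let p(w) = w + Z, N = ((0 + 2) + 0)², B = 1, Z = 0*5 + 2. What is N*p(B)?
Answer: 12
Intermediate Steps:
Z = 2 (Z = 0 + 2 = 2)
N = 4 (N = (2 + 0)² = 2² = 4)
p(w) = 2 + w (p(w) = w + 2 = 2 + w)
N*p(B) = 4*(2 + 1) = 4*3 = 12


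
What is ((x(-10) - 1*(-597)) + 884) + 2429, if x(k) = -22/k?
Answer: 19561/5 ≈ 3912.2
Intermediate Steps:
((x(-10) - 1*(-597)) + 884) + 2429 = ((-22/(-10) - 1*(-597)) + 884) + 2429 = ((-22*(-1/10) + 597) + 884) + 2429 = ((11/5 + 597) + 884) + 2429 = (2996/5 + 884) + 2429 = 7416/5 + 2429 = 19561/5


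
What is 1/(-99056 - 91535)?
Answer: -1/190591 ≈ -5.2468e-6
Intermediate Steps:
1/(-99056 - 91535) = 1/(-190591) = -1/190591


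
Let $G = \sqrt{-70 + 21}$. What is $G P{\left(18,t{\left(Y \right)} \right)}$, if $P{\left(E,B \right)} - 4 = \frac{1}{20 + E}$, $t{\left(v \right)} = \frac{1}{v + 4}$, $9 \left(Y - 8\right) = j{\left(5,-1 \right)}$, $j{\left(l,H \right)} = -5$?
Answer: $\frac{1071 i}{38} \approx 28.184 i$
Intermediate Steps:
$Y = \frac{67}{9}$ ($Y = 8 + \frac{1}{9} \left(-5\right) = 8 - \frac{5}{9} = \frac{67}{9} \approx 7.4444$)
$t{\left(v \right)} = \frac{1}{4 + v}$
$G = 7 i$ ($G = \sqrt{-49} = 7 i \approx 7.0 i$)
$P{\left(E,B \right)} = 4 + \frac{1}{20 + E}$
$G P{\left(18,t{\left(Y \right)} \right)} = 7 i \frac{81 + 4 \cdot 18}{20 + 18} = 7 i \frac{81 + 72}{38} = 7 i \frac{1}{38} \cdot 153 = 7 i \frac{153}{38} = \frac{1071 i}{38}$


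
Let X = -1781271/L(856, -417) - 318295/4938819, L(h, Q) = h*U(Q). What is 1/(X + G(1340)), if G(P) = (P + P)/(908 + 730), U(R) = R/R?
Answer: -1154142734472/2399869431833117 ≈ -0.00048092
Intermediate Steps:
U(R) = 1
L(h, Q) = h (L(h, Q) = h*1 = h)
G(P) = P/819 (G(P) = (2*P)/1638 = (2*P)*(1/1638) = P/819)
X = -8797647519469/4227629064 (X = -1781271/856 - 318295/4938819 = -8797647519469/4227629064 ≈ -2081.0)
1/(X + G(1340)) = 1/(-8797647519469/4227629064 + (1/819)*1340) = 1/(-8797647519469/4227629064 + 1340/819) = 1/(-2399869431833117/1154142734472) = -1154142734472/2399869431833117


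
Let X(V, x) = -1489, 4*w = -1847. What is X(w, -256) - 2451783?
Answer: -2453272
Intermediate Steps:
w = -1847/4 (w = (¼)*(-1847) = -1847/4 ≈ -461.75)
X(w, -256) - 2451783 = -1489 - 2451783 = -2453272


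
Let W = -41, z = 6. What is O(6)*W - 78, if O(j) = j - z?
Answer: -78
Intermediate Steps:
O(j) = -6 + j (O(j) = j - 1*6 = j - 6 = -6 + j)
O(6)*W - 78 = (-6 + 6)*(-41) - 78 = 0*(-41) - 78 = 0 - 78 = -78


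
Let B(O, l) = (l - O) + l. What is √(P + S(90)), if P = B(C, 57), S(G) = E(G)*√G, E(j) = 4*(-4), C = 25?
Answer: √(89 - 48*√10) ≈ 7.924*I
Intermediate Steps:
E(j) = -16
S(G) = -16*√G
B(O, l) = -O + 2*l
P = 89 (P = -1*25 + 2*57 = -25 + 114 = 89)
√(P + S(90)) = √(89 - 48*√10)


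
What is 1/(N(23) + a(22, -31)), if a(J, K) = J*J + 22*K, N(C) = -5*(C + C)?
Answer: -1/428 ≈ -0.0023364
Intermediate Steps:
N(C) = -10*C
a(J, K) = J² + 22*K
1/(N(23) + a(22, -31)) = 1/(-10*23 + (22² + 22*(-31))) = 1/(-230 + (484 - 682)) = 1/(-230 - 198) = 1/(-428) = -1/428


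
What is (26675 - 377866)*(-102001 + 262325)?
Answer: -56304345884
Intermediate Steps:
(26675 - 377866)*(-102001 + 262325) = -351191*160324 = -56304345884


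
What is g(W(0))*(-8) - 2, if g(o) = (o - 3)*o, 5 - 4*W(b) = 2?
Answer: 23/2 ≈ 11.500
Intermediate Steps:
W(b) = 3/4 (W(b) = 5/4 - 1/4*2 = 5/4 - 1/2 = 3/4)
g(o) = o*(-3 + o) (g(o) = (-3 + o)*o = o*(-3 + o))
g(W(0))*(-8) - 2 = (3*(-3 + 3/4)/4)*(-8) - 2 = ((3/4)*(-9/4))*(-8) - 2 = -27/16*(-8) - 2 = 27/2 - 2 = 23/2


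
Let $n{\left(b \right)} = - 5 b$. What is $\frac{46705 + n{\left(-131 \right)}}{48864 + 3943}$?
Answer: $\frac{47360}{52807} \approx 0.89685$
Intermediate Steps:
$\frac{46705 + n{\left(-131 \right)}}{48864 + 3943} = \frac{46705 - -655}{48864 + 3943} = \frac{46705 + 655}{52807} = 47360 \cdot \frac{1}{52807} = \frac{47360}{52807}$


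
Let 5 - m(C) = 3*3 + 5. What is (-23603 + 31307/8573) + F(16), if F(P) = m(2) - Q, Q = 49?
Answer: -202814446/8573 ≈ -23657.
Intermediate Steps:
m(C) = -9 (m(C) = 5 - (3*3 + 5) = 5 - (9 + 5) = 5 - 1*14 = 5 - 14 = -9)
F(P) = -58 (F(P) = -9 - 1*49 = -9 - 49 = -58)
(-23603 + 31307/8573) + F(16) = (-23603 + 31307/8573) - 58 = -202317212/8573 - 58 = -202814446/8573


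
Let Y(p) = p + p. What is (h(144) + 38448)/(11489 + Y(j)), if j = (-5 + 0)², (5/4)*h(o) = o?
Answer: 192816/57695 ≈ 3.3420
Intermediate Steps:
h(o) = 4*o/5
j = 25 (j = (-5)² = 25)
Y(p) = 2*p
(h(144) + 38448)/(11489 + Y(j)) = ((⅘)*144 + 38448)/(11489 + 2*25) = (576/5 + 38448)/(11489 + 50) = (192816/5)/11539 = (192816/5)*(1/11539) = 192816/57695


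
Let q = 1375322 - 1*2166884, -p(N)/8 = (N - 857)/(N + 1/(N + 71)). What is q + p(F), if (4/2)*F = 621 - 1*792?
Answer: -3928959526/4963 ≈ -7.9165e+5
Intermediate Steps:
F = -171/2 (F = (621 - 1*792)/2 = (621 - 792)/2 = (½)*(-171) = -171/2 ≈ -85.500)
p(N) = -8*(-857 + N)/(N + 1/(71 + N)) (p(N) = -8*(N - 857)/(N + 1/(N + 71)) = -8*(-857 + N)/(N + 1/(71 + N)))
q = -791562 (q = 1375322 - 2166884 = -791562)
q + p(F) = -791562 + 8*(60847 - (-171/2)² + 786*(-171/2))/(1 + (-171/2)² + 71*(-171/2)) = -791562 + 8*(60847 - 1*29241/4 - 67203)/(1 + 29241/4 - 12141/2) = -791562 + 8*(60847 - 29241/4 - 67203)/(4963/4) = -791562 + 8*(4/4963)*(-54665/4) = -791562 - 437320/4963 = -3928959526/4963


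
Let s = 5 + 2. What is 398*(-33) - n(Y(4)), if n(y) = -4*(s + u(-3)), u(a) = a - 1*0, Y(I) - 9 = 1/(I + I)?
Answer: -13118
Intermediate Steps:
Y(I) = 9 + 1/(2*I) (Y(I) = 9 + 1/(I + I) = 9 + 1/(2*I))
u(a) = a (u(a) = a + 0 = a)
s = 7
n(y) = -16 (n(y) = -4*(7 - 3) = -4*4 = -16)
398*(-33) - n(Y(4)) = 398*(-33) - 1*(-16) = -13134 + 16 = -13118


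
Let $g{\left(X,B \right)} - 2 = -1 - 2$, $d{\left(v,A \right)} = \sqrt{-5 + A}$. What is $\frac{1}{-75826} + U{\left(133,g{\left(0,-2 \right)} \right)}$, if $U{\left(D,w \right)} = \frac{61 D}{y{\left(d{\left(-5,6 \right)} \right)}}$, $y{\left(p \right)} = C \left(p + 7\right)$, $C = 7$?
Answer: $\frac{43941163}{303304} \approx 144.88$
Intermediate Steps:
$g{\left(X,B \right)} = -1$ ($g{\left(X,B \right)} = 2 - 3 = -1$)
$y{\left(p \right)} = 49 + 7 p$ ($y{\left(p \right)} = 7 \left(p + 7\right) = 7 \left(7 + p\right) = 49 + 7 p$)
$U{\left(D,w \right)} = \frac{61 D}{56}$ ($U{\left(D,w \right)} = \frac{61 D}{49 + 7 \sqrt{-5 + 6}} = \frac{61 D}{49 + 7 \sqrt{1}} = \frac{61 D}{49 + 7 \cdot 1} = \frac{61 D}{49 + 7} = \frac{61 D}{56}$)
$\frac{1}{-75826} + U{\left(133,g{\left(0,-2 \right)} \right)} = \frac{1}{-75826} + \frac{61}{56} \cdot 133 = - \frac{1}{75826} + \frac{1159}{8} = \frac{43941163}{303304}$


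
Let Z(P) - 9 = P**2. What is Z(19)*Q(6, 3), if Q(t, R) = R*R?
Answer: 3330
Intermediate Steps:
Q(t, R) = R**2
Z(P) = 9 + P**2
Z(19)*Q(6, 3) = (9 + 19**2)*3**2 = (9 + 361)*9 = 370*9 = 3330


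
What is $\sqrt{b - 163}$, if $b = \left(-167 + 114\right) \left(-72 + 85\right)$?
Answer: $2 i \sqrt{213} \approx 29.189 i$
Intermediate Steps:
$b = -689$ ($b = \left(-53\right) 13 = -689$)
$\sqrt{b - 163} = \sqrt{-689 - 163} = \sqrt{-852} = 2 i \sqrt{213}$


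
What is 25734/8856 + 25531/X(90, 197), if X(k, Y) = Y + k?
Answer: 949139/10332 ≈ 91.864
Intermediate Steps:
25734/8856 + 25531/X(90, 197) = 25734/8856 + 25531/(197 + 90) = 25734*(1/8856) + 25531/287 = 4289/1476 + 25531*(1/287) = 4289/1476 + 25531/287 = 949139/10332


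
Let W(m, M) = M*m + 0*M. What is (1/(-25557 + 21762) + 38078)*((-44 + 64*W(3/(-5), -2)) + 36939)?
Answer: 26713236317731/18975 ≈ 1.4078e+9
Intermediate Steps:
W(m, M) = M*m (W(m, M) = M*m + 0 = M*m)
(1/(-25557 + 21762) + 38078)*((-44 + 64*W(3/(-5), -2)) + 36939) = (1/(-25557 + 21762) + 38078)*((-44 + 64*(-6/(-5))) + 36939) = (1/(-3795) + 38078)*((-44 + 64*(-6*(-1)/5)) + 36939) = (-1/3795 + 38078)*((-44 + 64*(-2*(-3/5))) + 36939) = 144506009*((-44 + 64*(6/5)) + 36939)/3795 = 144506009*((-44 + 384/5) + 36939)/3795 = 144506009*(164/5 + 36939)/3795 = (144506009/3795)*(184859/5) = 26713236317731/18975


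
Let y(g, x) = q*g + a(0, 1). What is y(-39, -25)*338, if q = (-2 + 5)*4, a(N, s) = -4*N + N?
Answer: -158184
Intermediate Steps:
a(N, s) = -3*N
q = 12 (q = 3*4 = 12)
y(g, x) = 12*g (y(g, x) = 12*g - 3*0 = 12*g + 0 = 12*g)
y(-39, -25)*338 = (12*(-39))*338 = -468*338 = -158184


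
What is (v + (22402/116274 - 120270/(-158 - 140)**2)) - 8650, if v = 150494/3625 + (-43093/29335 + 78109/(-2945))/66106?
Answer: -484325289720293828463014189/56253795040120795403250 ≈ -8609.6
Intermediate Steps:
v = 904697565426614/21791979243625 (v = 150494*(1/3625) + (-43093*1/29335 + 78109*(-1/2945))*(1/66106) = 150494/3625 + (-43093/29335 - 4111/155)*(1/66106) = 150494/3625 - 5091024/181877*1/66106 = 150494/3625 - 2545512/6011580481 = 904697565426614/21791979243625 ≈ 41.515)
(v + (22402/116274 - 120270/(-158 - 140)**2)) - 8650 = (904697565426614/21791979243625 + (22402/116274 - 120270/(-158 - 140)**2)) - 8650 = (904697565426614/21791979243625 + (22402*(1/116274) - 120270/((-298)**2))) - 8650 = (904697565426614/21791979243625 + (11201/58137 - 120270/88804)) - 8650 = (904697565426614/21791979243625 + (11201/58137 - 120270*1/88804)) - 8650 = (904697565426614/21791979243625 + (11201/58137 - 60135/44402)) - 8650 = (904697565426614/21791979243625 - 2998721693/2581399074) - 8650 = 2270037376751051775098311/56253795040120795403250 - 8650 = -484325289720293828463014189/56253795040120795403250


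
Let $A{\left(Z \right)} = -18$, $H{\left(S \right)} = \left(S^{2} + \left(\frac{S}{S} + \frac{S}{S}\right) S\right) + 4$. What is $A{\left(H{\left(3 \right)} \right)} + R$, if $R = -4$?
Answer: $-22$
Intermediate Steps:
$H{\left(S \right)} = 4 + S^{2} + 2 S$ ($H{\left(S \right)} = \left(S^{2} + \left(1 + 1\right) S\right) + 4 = \left(S^{2} + 2 S\right) + 4 = 4 + S^{2} + 2 S$)
$A{\left(H{\left(3 \right)} \right)} + R = -18 - 4 = -22$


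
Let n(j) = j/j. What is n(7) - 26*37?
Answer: -961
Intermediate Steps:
n(j) = 1
n(7) - 26*37 = 1 - 26*37 = 1 - 962 = -961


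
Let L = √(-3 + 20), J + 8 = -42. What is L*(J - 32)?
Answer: -82*√17 ≈ -338.09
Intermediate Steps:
J = -50 (J = -8 - 42 = -50)
L = √17 ≈ 4.1231
L*(J - 32) = √17*(-50 - 32) = √17*(-82) = -82*√17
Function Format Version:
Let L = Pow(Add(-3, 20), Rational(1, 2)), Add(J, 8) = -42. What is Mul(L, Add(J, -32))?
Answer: Mul(-82, Pow(17, Rational(1, 2))) ≈ -338.09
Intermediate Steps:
J = -50 (J = Add(-8, -42) = -50)
L = Pow(17, Rational(1, 2)) ≈ 4.1231
Mul(L, Add(J, -32)) = Mul(Pow(17, Rational(1, 2)), Add(-50, -32)) = Mul(Pow(17, Rational(1, 2)), -82) = Mul(-82, Pow(17, Rational(1, 2)))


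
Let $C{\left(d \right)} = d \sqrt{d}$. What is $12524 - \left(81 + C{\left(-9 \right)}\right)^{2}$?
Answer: $6692 + 4374 i \approx 6692.0 + 4374.0 i$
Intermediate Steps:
$C{\left(d \right)} = d^{\frac{3}{2}}$
$12524 - \left(81 + C{\left(-9 \right)}\right)^{2} = 12524 - \left(81 + \left(-9\right)^{\frac{3}{2}}\right)^{2} = 12524 - \left(81 - 27 i\right)^{2}$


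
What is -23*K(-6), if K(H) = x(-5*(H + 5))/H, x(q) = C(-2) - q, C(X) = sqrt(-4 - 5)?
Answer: -115/6 + 23*I/2 ≈ -19.167 + 11.5*I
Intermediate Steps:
C(X) = 3*I (C(X) = sqrt(-9) = 3*I)
x(q) = -q + 3*I (x(q) = 3*I - q = -q + 3*I)
K(H) = (25 + 3*I + 5*H)/H (K(H) = (-(-5)*(H + 5) + 3*I)/H = (-(-5)*(5 + H) + 3*I)/H = (-(-25 - 5*H) + 3*I)/H = ((25 + 5*H) + 3*I)/H = (25 + 3*I + 5*H)/H)
-23*K(-6) = -23*(25 + 3*I + 5*(-6))/(-6) = -(-23)*(25 + 3*I - 30)/6 = -(-23)*(-5 + 3*I)/6 = -23*(5/6 - I/2) = -115/6 + 23*I/2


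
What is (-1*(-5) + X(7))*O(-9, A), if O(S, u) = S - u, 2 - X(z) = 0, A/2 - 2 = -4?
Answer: -35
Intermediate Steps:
A = -4 (A = 4 + 2*(-4) = 4 - 8 = -4)
X(z) = 2 (X(z) = 2 - 1*0 = 2 + 0 = 2)
(-1*(-5) + X(7))*O(-9, A) = (-1*(-5) + 2)*(-9 - 1*(-4)) = (5 + 2)*(-9 + 4) = 7*(-5) = -35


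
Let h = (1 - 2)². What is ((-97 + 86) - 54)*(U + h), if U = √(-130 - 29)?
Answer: -65 - 65*I*√159 ≈ -65.0 - 819.62*I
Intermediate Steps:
h = 1 (h = (-1)² = 1)
U = I*√159 (U = √(-159) = I*√159 ≈ 12.61*I)
((-97 + 86) - 54)*(U + h) = ((-97 + 86) - 54)*(I*√159 + 1) = (-11 - 54)*(1 + I*√159) = -65*(1 + I*√159) = -65 - 65*I*√159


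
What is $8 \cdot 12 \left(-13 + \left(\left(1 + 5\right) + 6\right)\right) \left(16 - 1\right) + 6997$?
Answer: $5557$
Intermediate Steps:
$8 \cdot 12 \left(-13 + \left(\left(1 + 5\right) + 6\right)\right) \left(16 - 1\right) + 6997 = 96 \left(-13 + \left(6 + 6\right)\right) 15 + 6997 = 96 \left(-13 + 12\right) 15 + 6997 = 96 \left(\left(-1\right) 15\right) + 6997 = 96 \left(-15\right) + 6997 = -1440 + 6997 = 5557$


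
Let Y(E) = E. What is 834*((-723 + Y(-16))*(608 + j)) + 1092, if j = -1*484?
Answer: -76423332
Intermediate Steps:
j = -484
834*((-723 + Y(-16))*(608 + j)) + 1092 = 834*((-723 - 16)*(608 - 484)) + 1092 = 834*(-739*124) + 1092 = 834*(-91636) + 1092 = -76424424 + 1092 = -76423332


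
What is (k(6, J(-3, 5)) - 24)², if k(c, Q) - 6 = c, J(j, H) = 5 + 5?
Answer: 144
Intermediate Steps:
J(j, H) = 10
k(c, Q) = 6 + c
(k(6, J(-3, 5)) - 24)² = ((6 + 6) - 24)² = (12 - 24)² = (-12)² = 144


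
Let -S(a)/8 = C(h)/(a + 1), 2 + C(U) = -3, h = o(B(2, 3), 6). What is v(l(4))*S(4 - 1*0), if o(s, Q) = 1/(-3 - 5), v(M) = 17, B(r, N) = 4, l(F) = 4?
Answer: 136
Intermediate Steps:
o(s, Q) = -⅛ (o(s, Q) = 1/(-8) = -⅛)
h = -⅛ ≈ -0.12500
C(U) = -5 (C(U) = -2 - 3 = -5)
S(a) = 40/(1 + a) (S(a) = -(-40)/(a + 1) = -(-40)/(1 + a) = 40/(1 + a))
v(l(4))*S(4 - 1*0) = 17*(40/(1 + (4 - 1*0))) = 17*(40/(1 + (4 + 0))) = 17*(40/(1 + 4)) = 17*(40/5) = 17*(40*(⅕)) = 17*8 = 136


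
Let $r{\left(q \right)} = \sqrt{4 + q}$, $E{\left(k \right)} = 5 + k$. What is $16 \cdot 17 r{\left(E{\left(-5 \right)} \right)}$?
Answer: $544$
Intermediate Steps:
$16 \cdot 17 r{\left(E{\left(-5 \right)} \right)} = 16 \cdot 17 \sqrt{4 + \left(5 - 5\right)} = 272 \sqrt{4 + 0} = 272 \sqrt{4} = 272 \cdot 2 = 544$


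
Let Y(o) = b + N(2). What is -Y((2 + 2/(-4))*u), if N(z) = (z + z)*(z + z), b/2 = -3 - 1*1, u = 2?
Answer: -8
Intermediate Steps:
b = -8 (b = 2*(-3 - 1*1) = 2*(-3 - 1) = 2*(-4) = -8)
N(z) = 4*z² (N(z) = (2*z)*(2*z) = 4*z²)
Y(o) = 8 (Y(o) = -8 + 4*2² = -8 + 4*4 = -8 + 16 = 8)
-Y((2 + 2/(-4))*u) = -1*8 = -8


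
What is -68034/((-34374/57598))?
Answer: 38417866/337 ≈ 1.1400e+5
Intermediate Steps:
-68034/((-34374/57598)) = -68034/((-34374*1/57598)) = -68034/(-17187/28799) = -68034*(-28799/17187) = 38417866/337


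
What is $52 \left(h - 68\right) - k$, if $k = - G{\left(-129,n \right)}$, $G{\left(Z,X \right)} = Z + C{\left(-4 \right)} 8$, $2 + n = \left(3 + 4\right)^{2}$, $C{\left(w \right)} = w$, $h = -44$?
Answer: $-5985$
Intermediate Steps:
$n = 47$ ($n = -2 + \left(3 + 4\right)^{2} = -2 + 7^{2} = -2 + 49 = 47$)
$G{\left(Z,X \right)} = -32 + Z$ ($G{\left(Z,X \right)} = Z - 32 = -32 + Z$)
$k = 161$ ($k = - (-32 - 129) = \left(-1\right) \left(-161\right) = 161$)
$52 \left(h - 68\right) - k = 52 \left(-44 - 68\right) - 161 = 52 \left(-112\right) - 161 = -5824 - 161 = -5985$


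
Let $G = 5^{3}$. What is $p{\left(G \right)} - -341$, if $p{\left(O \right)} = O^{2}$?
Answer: $15966$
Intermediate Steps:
$G = 125$
$p{\left(G \right)} - -341 = 125^{2} - -341 = 15625 + 341 = 15966$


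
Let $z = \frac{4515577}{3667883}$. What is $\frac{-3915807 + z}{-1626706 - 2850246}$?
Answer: $\frac{3590679352751}{4105234033154} \approx 0.87466$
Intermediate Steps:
$z = \frac{4515577}{3667883}$ ($z = 4515577 \cdot \frac{1}{3667883} = \frac{4515577}{3667883} \approx 1.2311$)
$\frac{-3915807 + z}{-1626706 - 2850246} = \frac{-3915807 + \frac{4515577}{3667883}}{-1626706 - 2850246} = - \frac{14362717411004}{3667883 \left(-4476952\right)} = \left(- \frac{14362717411004}{3667883}\right) \left(- \frac{1}{4476952}\right) = \frac{3590679352751}{4105234033154}$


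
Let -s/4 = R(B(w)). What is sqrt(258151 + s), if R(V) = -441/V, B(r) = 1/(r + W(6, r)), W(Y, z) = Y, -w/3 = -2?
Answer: sqrt(279319) ≈ 528.51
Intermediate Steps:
w = 6 (w = -3*(-2) = 6)
B(r) = 1/(6 + r) (B(r) = 1/(r + 6) = 1/(6 + r))
s = 21168 (s = -(-1764)/(1/(6 + 6)) = -(-1764)/(1/12) = -(-1764)/1/12 = -(-1764)*12 = -4*(-5292) = 21168)
sqrt(258151 + s) = sqrt(258151 + 21168) = sqrt(279319)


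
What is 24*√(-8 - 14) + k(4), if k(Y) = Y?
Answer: 4 + 24*I*√22 ≈ 4.0 + 112.57*I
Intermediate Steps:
24*√(-8 - 14) + k(4) = 24*√(-8 - 14) + 4 = 24*√(-22) + 4 = 24*(I*√22) + 4 = 24*I*√22 + 4 = 4 + 24*I*√22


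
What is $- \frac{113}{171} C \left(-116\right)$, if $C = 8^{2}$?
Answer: $\frac{838912}{171} \approx 4905.9$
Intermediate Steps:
$C = 64$
$- \frac{113}{171} C \left(-116\right) = - \frac{113}{171} \cdot 64 \left(-116\right) = \left(-113\right) \frac{1}{171} \cdot 64 \left(-116\right) = \left(- \frac{113}{171}\right) 64 \left(-116\right) = \left(- \frac{7232}{171}\right) \left(-116\right) = \frac{838912}{171}$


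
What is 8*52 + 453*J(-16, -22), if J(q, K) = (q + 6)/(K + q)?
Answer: 10169/19 ≈ 535.21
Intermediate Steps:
J(q, K) = (6 + q)/(K + q)
8*52 + 453*J(-16, -22) = 8*52 + 453*((6 - 16)/(-22 - 16)) = 416 + 453*(-10/(-38)) = 416 + 453*(-1/38*(-10)) = 416 + 453*(5/19) = 416 + 2265/19 = 10169/19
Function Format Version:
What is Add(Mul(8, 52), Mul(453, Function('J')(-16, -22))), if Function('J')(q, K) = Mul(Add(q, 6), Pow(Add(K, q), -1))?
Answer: Rational(10169, 19) ≈ 535.21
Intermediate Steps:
Function('J')(q, K) = Mul(Pow(Add(K, q), -1), Add(6, q)) (Function('J')(q, K) = Mul(Add(6, q), Pow(Add(K, q), -1)) = Mul(Pow(Add(K, q), -1), Add(6, q)))
Add(Mul(8, 52), Mul(453, Function('J')(-16, -22))) = Add(Mul(8, 52), Mul(453, Mul(Pow(Add(-22, -16), -1), Add(6, -16)))) = Add(416, Mul(453, Mul(Pow(-38, -1), -10))) = Add(416, Mul(453, Mul(Rational(-1, 38), -10))) = Add(416, Mul(453, Rational(5, 19))) = Add(416, Rational(2265, 19)) = Rational(10169, 19)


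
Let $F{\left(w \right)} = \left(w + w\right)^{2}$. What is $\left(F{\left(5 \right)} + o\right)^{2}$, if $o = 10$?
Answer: $12100$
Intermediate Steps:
$F{\left(w \right)} = 4 w^{2}$ ($F{\left(w \right)} = \left(2 w\right)^{2} = 4 w^{2}$)
$\left(F{\left(5 \right)} + o\right)^{2} = \left(4 \cdot 5^{2} + 10\right)^{2} = \left(4 \cdot 25 + 10\right)^{2} = \left(100 + 10\right)^{2} = 110^{2} = 12100$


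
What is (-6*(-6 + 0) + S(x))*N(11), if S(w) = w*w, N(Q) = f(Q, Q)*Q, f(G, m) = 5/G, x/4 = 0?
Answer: 180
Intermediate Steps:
x = 0 (x = 4*0 = 0)
N(Q) = 5 (N(Q) = (5/Q)*Q = 5)
S(w) = w²
(-6*(-6 + 0) + S(x))*N(11) = (-6*(-6 + 0) + 0²)*5 = (-6*(-6) + 0)*5 = (36 + 0)*5 = 36*5 = 180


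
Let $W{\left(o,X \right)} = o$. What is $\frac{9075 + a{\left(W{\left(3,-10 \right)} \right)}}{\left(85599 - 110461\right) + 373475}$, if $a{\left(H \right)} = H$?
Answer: $\frac{102}{3917} \approx 0.02604$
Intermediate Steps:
$\frac{9075 + a{\left(W{\left(3,-10 \right)} \right)}}{\left(85599 - 110461\right) + 373475} = \frac{9075 + 3}{\left(85599 - 110461\right) + 373475} = \frac{9078}{\left(85599 - 110461\right) + 373475} = \frac{9078}{-24862 + 373475} = \frac{9078}{348613} = 9078 \cdot \frac{1}{348613} = \frac{102}{3917}$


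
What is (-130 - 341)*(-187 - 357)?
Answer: 256224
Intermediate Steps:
(-130 - 341)*(-187 - 357) = -471*(-544) = 256224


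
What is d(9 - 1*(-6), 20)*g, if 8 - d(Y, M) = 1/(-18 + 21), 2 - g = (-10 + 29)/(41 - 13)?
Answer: 851/84 ≈ 10.131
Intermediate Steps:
g = 37/28 (g = 2 - (-10 + 29)/(41 - 13) = 2 - 19/28 = 37/28 ≈ 1.3214)
d(Y, M) = 23/3 (d(Y, M) = 8 - 1/(-18 + 21) = 8 - 1/3 = 8 - 1*⅓ = 8 - ⅓ = 23/3)
d(9 - 1*(-6), 20)*g = (23/3)*(37/28) = 851/84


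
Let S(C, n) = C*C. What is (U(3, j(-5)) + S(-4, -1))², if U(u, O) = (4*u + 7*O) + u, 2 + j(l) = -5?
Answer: 324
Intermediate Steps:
j(l) = -7 (j(l) = -2 - 5 = -7)
S(C, n) = C²
U(u, O) = 5*u + 7*O
(U(3, j(-5)) + S(-4, -1))² = ((5*3 + 7*(-7)) + (-4)²)² = ((15 - 49) + 16)² = (-34 + 16)² = (-18)² = 324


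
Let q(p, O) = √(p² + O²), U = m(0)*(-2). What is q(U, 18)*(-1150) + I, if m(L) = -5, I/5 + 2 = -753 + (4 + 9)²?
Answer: -2930 - 2300*√106 ≈ -26610.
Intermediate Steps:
I = -2930 (I = -10 + 5*(-753 + (4 + 9)²) = -10 + 5*(-753 + 13²) = -10 + 5*(-753 + 169) = -10 + 5*(-584) = -10 - 2920 = -2930)
U = 10 (U = -5*(-2) = 10)
q(p, O) = √(O² + p²)
q(U, 18)*(-1150) + I = √(18² + 10²)*(-1150) - 2930 = √(324 + 100)*(-1150) - 2930 = √424*(-1150) - 2930 = (2*√106)*(-1150) - 2930 = -2300*√106 - 2930 = -2930 - 2300*√106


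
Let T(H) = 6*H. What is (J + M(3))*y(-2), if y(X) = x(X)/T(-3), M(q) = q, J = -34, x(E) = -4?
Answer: -62/9 ≈ -6.8889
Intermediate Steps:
y(X) = 2/9 (y(X) = -4/(6*(-3)) = -4/(-18) = -4*(-1/18) = 2/9)
(J + M(3))*y(-2) = (-34 + 3)*(2/9) = -31*2/9 = -62/9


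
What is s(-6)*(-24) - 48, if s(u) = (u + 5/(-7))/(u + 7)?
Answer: 792/7 ≈ 113.14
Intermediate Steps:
s(u) = (-5/7 + u)/(7 + u) (s(u) = (u + 5*(-⅐))/(7 + u) = (u - 5/7)/(7 + u) = (-5/7 + u)/(7 + u))
s(-6)*(-24) - 48 = ((-5/7 - 6)/(7 - 6))*(-24) - 48 = (-47/7/1)*(-24) - 48 = (1*(-47/7))*(-24) - 48 = -47/7*(-24) - 48 = 1128/7 - 48 = 792/7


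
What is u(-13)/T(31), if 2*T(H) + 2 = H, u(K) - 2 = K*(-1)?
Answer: 30/29 ≈ 1.0345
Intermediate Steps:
u(K) = 2 - K (u(K) = 2 + K*(-1) = 2 - K)
T(H) = -1 + H/2
u(-13)/T(31) = (2 - 1*(-13))/(-1 + (½)*31) = (2 + 13)/(-1 + 31/2) = 15/(29/2) = 15*(2/29) = 30/29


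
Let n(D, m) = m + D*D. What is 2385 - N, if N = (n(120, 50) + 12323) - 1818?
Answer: -22570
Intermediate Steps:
n(D, m) = m + D**2
N = 24955 (N = ((50 + 120**2) + 12323) - 1818 = ((50 + 14400) + 12323) - 1818 = (14450 + 12323) - 1818 = 26773 - 1818 = 24955)
2385 - N = 2385 - 1*24955 = 2385 - 24955 = -22570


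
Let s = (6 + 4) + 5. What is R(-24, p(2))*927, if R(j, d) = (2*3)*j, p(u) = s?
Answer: -133488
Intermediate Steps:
s = 15 (s = 10 + 5 = 15)
p(u) = 15
R(j, d) = 6*j
R(-24, p(2))*927 = (6*(-24))*927 = -144*927 = -133488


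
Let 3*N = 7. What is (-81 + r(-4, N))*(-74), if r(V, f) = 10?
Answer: 5254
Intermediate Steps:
N = 7/3 (N = (⅓)*7 = 7/3 ≈ 2.3333)
(-81 + r(-4, N))*(-74) = (-81 + 10)*(-74) = -71*(-74) = 5254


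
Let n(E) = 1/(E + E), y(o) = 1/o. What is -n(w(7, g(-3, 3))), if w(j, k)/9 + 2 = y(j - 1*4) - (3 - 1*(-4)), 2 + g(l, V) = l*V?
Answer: 1/156 ≈ 0.0064103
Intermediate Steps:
g(l, V) = -2 + V*l (g(l, V) = -2 + l*V = -2 + V*l)
w(j, k) = -81 + 9/(-4 + j) (w(j, k) = -18 + 9*(1/(j - 1*4) - (3 - 1*(-4))) = -18 + 9*(1/(j - 4) - (3 + 4)) = -18 + 9*(1/(-4 + j) - 1*7) = -18 + 9*(1/(-4 + j) - 7) = -18 + 9*(-7 + 1/(-4 + j)) = -18 + (-63 + 9/(-4 + j)) = -81 + 9/(-4 + j))
n(E) = 1/(2*E)
-n(w(7, g(-3, 3))) = -1/(2*(9*(37 - 9*7)/(-4 + 7))) = -1/(2*(9*(37 - 63)/3)) = -1/(2*(9*(⅓)*(-26))) = -1/(2*(-78)) = -(-1)/(2*78) = -1*(-1/156) = 1/156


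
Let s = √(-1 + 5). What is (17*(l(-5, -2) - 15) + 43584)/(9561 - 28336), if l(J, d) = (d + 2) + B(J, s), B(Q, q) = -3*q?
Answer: -43227/18775 ≈ -2.3024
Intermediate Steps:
s = 2 (s = √4 = 2)
l(J, d) = -4 + d (l(J, d) = (d + 2) - 3*2 = (2 + d) - 6 = -4 + d)
(17*(l(-5, -2) - 15) + 43584)/(9561 - 28336) = (17*((-4 - 2) - 15) + 43584)/(9561 - 28336) = (17*(-6 - 15) + 43584)/(-18775) = (17*(-21) + 43584)*(-1/18775) = (-357 + 43584)*(-1/18775) = 43227*(-1/18775) = -43227/18775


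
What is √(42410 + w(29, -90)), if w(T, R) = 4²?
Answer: 3*√4714 ≈ 205.98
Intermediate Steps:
w(T, R) = 16
√(42410 + w(29, -90)) = √(42410 + 16) = √42426 = 3*√4714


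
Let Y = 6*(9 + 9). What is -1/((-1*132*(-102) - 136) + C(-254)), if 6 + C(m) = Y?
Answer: -1/13430 ≈ -7.4460e-5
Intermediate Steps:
Y = 108 (Y = 6*18 = 108)
C(m) = 102 (C(m) = -6 + 108 = 102)
-1/((-1*132*(-102) - 136) + C(-254)) = -1/((-1*132*(-102) - 136) + 102) = -1/((-132*(-102) - 136) + 102) = -1/((13464 - 136) + 102) = -1/(13328 + 102) = -1/13430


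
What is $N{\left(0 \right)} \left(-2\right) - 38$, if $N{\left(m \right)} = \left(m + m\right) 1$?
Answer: $-38$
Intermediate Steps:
$N{\left(m \right)} = 2 m$ ($N{\left(m \right)} = 2 m 1 = 2 m$)
$N{\left(0 \right)} \left(-2\right) - 38 = 2 \cdot 0 \left(-2\right) - 38 = 0 \left(-2\right) - 38 = 0 - 38 = -38$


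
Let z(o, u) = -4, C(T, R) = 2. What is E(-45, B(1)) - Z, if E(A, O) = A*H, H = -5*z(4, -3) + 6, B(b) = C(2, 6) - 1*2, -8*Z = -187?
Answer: -9547/8 ≈ -1193.4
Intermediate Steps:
Z = 187/8 (Z = -⅛*(-187) = 187/8 ≈ 23.375)
B(b) = 0 (B(b) = 2 - 1*2 = 2 - 2 = 0)
H = 26 (H = -5*(-4) + 6 = 20 + 6 = 26)
E(A, O) = 26*A (E(A, O) = A*26 = 26*A)
E(-45, B(1)) - Z = 26*(-45) - 1*187/8 = -1170 - 187/8 = -9547/8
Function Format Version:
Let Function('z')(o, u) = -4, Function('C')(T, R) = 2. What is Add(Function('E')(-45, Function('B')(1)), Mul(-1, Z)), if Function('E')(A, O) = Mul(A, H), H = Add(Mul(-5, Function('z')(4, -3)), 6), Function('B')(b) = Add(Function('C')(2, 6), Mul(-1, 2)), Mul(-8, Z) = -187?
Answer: Rational(-9547, 8) ≈ -1193.4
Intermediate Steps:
Z = Rational(187, 8) (Z = Mul(Rational(-1, 8), -187) = Rational(187, 8) ≈ 23.375)
Function('B')(b) = 0 (Function('B')(b) = Add(2, Mul(-1, 2)) = Add(2, -2) = 0)
H = 26 (H = Add(Mul(-5, -4), 6) = Add(20, 6) = 26)
Function('E')(A, O) = Mul(26, A) (Function('E')(A, O) = Mul(A, 26) = Mul(26, A))
Add(Function('E')(-45, Function('B')(1)), Mul(-1, Z)) = Add(Mul(26, -45), Mul(-1, Rational(187, 8))) = Add(-1170, Rational(-187, 8)) = Rational(-9547, 8)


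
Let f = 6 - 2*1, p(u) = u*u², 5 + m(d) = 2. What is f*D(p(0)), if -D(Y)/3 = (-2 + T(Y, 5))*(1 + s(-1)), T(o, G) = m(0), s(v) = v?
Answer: 0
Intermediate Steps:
m(d) = -3 (m(d) = -5 + 2 = -3)
T(o, G) = -3
p(u) = u³
D(Y) = 0 (D(Y) = -3*(-2 - 3)*(1 - 1) = -(-15)*0 = -3*0 = 0)
f = 4 (f = 6 - 2 = 4)
f*D(p(0)) = 4*0 = 0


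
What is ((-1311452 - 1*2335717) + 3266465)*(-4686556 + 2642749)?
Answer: 778085500128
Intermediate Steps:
((-1311452 - 1*2335717) + 3266465)*(-4686556 + 2642749) = ((-1311452 - 2335717) + 3266465)*(-2043807) = (-3647169 + 3266465)*(-2043807) = -380704*(-2043807) = 778085500128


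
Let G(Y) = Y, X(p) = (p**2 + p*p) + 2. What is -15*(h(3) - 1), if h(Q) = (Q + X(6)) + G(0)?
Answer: -1140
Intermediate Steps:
X(p) = 2 + 2*p**2 (X(p) = (p**2 + p**2) + 2 = 2*p**2 + 2 = 2 + 2*p**2)
h(Q) = 74 + Q (h(Q) = (Q + (2 + 2*6**2)) + 0 = (Q + (2 + 2*36)) + 0 = (Q + (2 + 72)) + 0 = (Q + 74) + 0 = (74 + Q) + 0 = 74 + Q)
-15*(h(3) - 1) = -15*((74 + 3) - 1) = -15*(77 - 1) = -15*76 = -1140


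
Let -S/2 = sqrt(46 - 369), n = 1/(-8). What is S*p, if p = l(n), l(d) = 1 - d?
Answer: -9*I*sqrt(323)/4 ≈ -40.437*I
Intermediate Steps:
n = -1/8 ≈ -0.12500
S = -2*I*sqrt(323) (S = -2*sqrt(46 - 369) = -2*I*sqrt(323) ≈ -35.944*I)
p = 9/8 (p = 1 - 1*(-1/8) = 1 + 1/8 = 9/8 ≈ 1.1250)
S*p = -2*I*sqrt(323)*(9/8) = -9*I*sqrt(323)/4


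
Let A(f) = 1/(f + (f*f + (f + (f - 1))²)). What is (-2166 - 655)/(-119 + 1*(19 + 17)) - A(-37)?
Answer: 19625614/577431 ≈ 33.988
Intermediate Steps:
A(f) = 1/(f + f² + (-1 + 2*f)²) (A(f) = 1/(f + (f² + (f + (-1 + f))²)) = 1/(f + (f² + (-1 + 2*f)²)) = 1/(f + f² + (-1 + 2*f)²))
(-2166 - 655)/(-119 + 1*(19 + 17)) - A(-37) = (-2166 - 655)/(-119 + 1*(19 + 17)) - 1/(1 - 3*(-37) + 5*(-37)²) = -2821/(-119 + 1*36) - 1/(1 + 111 + 5*1369) = -2821/(-119 + 36) - 1/(1 + 111 + 6845) = -2821/(-83) - 1/6957 = -2821*(-1/83) - 1*1/6957 = 2821/83 - 1/6957 = 19625614/577431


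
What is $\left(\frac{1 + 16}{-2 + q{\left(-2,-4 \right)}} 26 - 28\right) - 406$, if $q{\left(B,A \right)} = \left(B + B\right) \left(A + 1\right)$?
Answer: $- \frac{1949}{5} \approx -389.8$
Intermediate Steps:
$q{\left(B,A \right)} = 2 B \left(1 + A\right)$
$\left(\frac{1 + 16}{-2 + q{\left(-2,-4 \right)}} 26 - 28\right) - 406 = \left(\frac{1 + 16}{-2 + 2 \left(-2\right) \left(1 - 4\right)} 26 - 28\right) - 406 = \left(\frac{17}{-2 + 2 \left(-2\right) \left(-3\right)} 26 - 28\right) - 406 = \left(\frac{17}{-2 + 12} \cdot 26 - 28\right) - 406 = \left(\frac{17}{10} \cdot 26 - 28\right) - 406 = \left(\frac{221}{5} - 28\right) - 406 = \frac{81}{5} - 406 = - \frac{1949}{5}$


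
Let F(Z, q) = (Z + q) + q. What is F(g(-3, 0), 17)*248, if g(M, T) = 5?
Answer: 9672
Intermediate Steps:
F(Z, q) = Z + 2*q
F(g(-3, 0), 17)*248 = (5 + 2*17)*248 = (5 + 34)*248 = 39*248 = 9672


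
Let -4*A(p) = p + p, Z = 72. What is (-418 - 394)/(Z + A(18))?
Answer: -116/9 ≈ -12.889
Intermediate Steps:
A(p) = -p/2 (A(p) = -(p + p)/4 = -p/2)
(-418 - 394)/(Z + A(18)) = (-418 - 394)/(72 - ½*18) = -812/(72 - 9) = -812/63 = -812*1/63 = -116/9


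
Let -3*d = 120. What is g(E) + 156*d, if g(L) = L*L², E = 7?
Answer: -5897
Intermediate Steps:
d = -40 (d = -⅓*120 = -40)
g(L) = L³
g(E) + 156*d = 7³ + 156*(-40) = 343 - 6240 = -5897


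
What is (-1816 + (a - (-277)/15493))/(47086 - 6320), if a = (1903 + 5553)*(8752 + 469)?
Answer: 96831193687/57417058 ≈ 1686.5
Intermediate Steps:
a = 68751776 (a = 7456*9221 = 68751776)
(-1816 + (a - (-277)/15493))/(47086 - 6320) = (-1816 + (68751776 - (-277)/15493))/(47086 - 6320) = (-1816 + (68751776 - (-277)/15493))/40766 = (-1816 + (68751776 - 1*(-277/15493)))*(1/40766) = (-1816 + (68751776 + 277/15493))*(1/40766) = (-1816 + 1065171265845/15493)*(1/40766) = (1065143130557/15493)*(1/40766) = 96831193687/57417058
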